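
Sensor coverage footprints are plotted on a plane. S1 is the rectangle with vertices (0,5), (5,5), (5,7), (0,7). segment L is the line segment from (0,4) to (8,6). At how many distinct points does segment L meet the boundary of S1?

The segment meets the boundary at (5,5.25), (4,5).

2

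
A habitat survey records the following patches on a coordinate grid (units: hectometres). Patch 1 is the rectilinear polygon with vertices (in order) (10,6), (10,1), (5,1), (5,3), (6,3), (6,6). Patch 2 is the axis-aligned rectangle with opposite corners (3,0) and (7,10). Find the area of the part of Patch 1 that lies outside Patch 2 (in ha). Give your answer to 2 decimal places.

|Patch 1| = 22, |Patch 1∩Patch 2| = 7.
|Patch 1 ∖ Patch 2| = |Patch 1| − |Patch 1∩Patch 2| = 22 − 7 = 15.00.

15.00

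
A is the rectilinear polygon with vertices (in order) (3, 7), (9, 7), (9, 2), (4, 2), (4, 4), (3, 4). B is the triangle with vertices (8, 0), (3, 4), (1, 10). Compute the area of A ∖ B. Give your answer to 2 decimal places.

21.65

|A| = 28, |A∩B| = 6.35.
|A ∖ B| = |A| − |A∩B| = 28 − 6.35 = 21.65.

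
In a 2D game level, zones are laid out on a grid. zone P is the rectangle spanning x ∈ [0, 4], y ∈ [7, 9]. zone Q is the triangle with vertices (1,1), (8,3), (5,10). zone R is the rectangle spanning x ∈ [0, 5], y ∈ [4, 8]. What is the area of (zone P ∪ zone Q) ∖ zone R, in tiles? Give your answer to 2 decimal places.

24.39

|zone P ∪ zone Q| = 35.375.
|(zone P ∪ zone Q) ∩ zone R| = 10.9861.
|(zone P ∪ zone Q) ∖ zone R| = 35.375 − 10.9861 = 24.39.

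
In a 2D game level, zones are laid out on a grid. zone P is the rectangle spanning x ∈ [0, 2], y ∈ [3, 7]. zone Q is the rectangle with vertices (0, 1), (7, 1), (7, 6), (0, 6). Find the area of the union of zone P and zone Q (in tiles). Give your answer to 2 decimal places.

37.00

By inclusion–exclusion:
Individual areas: |zone P| = 8, |zone Q| = 35.
|zone P∩zone Q|: x∈[0,2], y∈[3,6] → 2·3 = 6.
|zone P ∪ zone Q| = 43 − 6 = 37.00.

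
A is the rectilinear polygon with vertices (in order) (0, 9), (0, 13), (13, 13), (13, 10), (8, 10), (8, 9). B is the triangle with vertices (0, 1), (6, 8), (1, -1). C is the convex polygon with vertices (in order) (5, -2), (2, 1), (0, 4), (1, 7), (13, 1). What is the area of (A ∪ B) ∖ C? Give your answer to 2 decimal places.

|A ∪ B| = 56.5.
|(A ∪ B) ∩ C| = 5.0684.
|(A ∪ B) ∖ C| = 56.5 − 5.0684 = 51.43.

51.43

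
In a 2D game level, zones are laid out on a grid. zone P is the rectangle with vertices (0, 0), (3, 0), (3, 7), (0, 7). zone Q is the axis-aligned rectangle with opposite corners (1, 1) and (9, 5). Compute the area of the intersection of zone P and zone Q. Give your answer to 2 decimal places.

|zone P∩zone Q|: x∈[1,3], y∈[1,5] → 2·4 = 8.

8.00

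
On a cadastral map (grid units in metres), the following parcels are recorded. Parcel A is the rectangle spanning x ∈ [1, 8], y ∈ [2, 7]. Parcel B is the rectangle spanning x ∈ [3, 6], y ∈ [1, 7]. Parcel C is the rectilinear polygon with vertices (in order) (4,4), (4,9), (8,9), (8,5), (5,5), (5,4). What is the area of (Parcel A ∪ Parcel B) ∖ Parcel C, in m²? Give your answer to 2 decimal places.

29.00

|Parcel A ∪ Parcel B| = 38.
|(Parcel A ∪ Parcel B) ∩ Parcel C| = 9.
|(Parcel A ∪ Parcel B) ∖ Parcel C| = 38 − 9 = 29.00.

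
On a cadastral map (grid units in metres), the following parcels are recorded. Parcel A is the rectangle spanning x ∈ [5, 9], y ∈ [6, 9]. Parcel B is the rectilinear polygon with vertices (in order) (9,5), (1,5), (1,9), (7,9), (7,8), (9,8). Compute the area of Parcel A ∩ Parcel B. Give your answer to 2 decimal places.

10.00

The intersection is the polygon with vertices (9,6), (5,6), (5,9), (7,9), (7,8), (9,8).
By the shoelace formula its area is 10.00.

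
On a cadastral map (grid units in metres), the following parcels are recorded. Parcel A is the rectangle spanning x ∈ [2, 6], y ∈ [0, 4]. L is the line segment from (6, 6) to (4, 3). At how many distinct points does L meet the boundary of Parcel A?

The segment meets the boundary at (4.667,4).

1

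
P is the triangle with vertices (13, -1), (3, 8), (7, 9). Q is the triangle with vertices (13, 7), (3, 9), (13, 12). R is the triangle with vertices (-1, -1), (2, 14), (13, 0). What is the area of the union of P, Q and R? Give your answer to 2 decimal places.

By inclusion–exclusion:
Individual areas: |P| = 23, |Q| = 25, |R| = 103.5.
|P∩Q| = 0.9293.
|P∩R| = 19.8022.
|Q∩R| = 2.0586.
|P∩Q∩R| = 0.2486.
|P ∪ Q ∪ R| = 151.5 − 22.7902 + 0.2486 = 128.96.

128.96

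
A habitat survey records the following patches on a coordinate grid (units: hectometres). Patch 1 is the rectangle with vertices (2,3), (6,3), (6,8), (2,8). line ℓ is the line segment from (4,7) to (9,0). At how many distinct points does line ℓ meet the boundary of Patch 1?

The segment meets the boundary at (6,4.2).

1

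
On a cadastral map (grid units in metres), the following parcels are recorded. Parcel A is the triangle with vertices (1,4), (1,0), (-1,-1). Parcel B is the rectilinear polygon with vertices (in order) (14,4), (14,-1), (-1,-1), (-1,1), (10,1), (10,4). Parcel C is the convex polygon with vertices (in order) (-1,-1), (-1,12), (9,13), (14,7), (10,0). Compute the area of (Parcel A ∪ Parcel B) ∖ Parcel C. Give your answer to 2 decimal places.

|Parcel A ∪ Parcel B| = 43.8.
|(Parcel A ∪ Parcel B) ∩ Parcel C| = 22.8714.
|(Parcel A ∪ Parcel B) ∖ Parcel C| = 43.8 − 22.8714 = 20.93.

20.93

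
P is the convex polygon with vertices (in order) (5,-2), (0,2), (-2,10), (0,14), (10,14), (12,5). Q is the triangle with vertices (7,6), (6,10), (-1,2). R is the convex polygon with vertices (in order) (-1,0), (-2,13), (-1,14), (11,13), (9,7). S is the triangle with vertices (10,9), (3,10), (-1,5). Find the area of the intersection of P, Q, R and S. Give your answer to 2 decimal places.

The intersection is the polygon with vertices (6.562,7.75), (2.85,6.4), (5.667,9.619), (6.111,9.556).
By the shoelace formula its area is 4.46.

4.46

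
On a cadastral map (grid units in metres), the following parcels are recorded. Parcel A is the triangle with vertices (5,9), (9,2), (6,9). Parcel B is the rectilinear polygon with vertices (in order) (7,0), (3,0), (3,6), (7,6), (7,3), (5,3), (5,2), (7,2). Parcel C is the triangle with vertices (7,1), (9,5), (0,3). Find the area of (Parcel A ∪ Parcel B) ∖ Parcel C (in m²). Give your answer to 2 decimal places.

16.91

|Parcel A ∪ Parcel B| = 25.4286.
|(Parcel A ∪ Parcel B) ∩ Parcel C| = 8.518.
|(Parcel A ∪ Parcel B) ∖ Parcel C| = 25.4286 − 8.518 = 16.91.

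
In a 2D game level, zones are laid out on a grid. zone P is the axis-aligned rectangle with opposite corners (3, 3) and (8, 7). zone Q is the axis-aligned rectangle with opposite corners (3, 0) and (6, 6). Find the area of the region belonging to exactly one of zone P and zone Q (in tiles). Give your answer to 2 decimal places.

20.00

|zone P∩zone Q|: x∈[3,6], y∈[3,6] → 3·3 = 9.
|zone P △ zone Q| = |zone P| + |zone Q| − 2·|zone P∩zone Q| = 20 + 18 − 18 = 20.00.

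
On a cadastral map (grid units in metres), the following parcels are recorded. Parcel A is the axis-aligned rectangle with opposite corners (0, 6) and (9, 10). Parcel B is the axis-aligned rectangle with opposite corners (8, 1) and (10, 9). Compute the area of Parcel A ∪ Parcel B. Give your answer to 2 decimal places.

By inclusion–exclusion:
Individual areas: |Parcel A| = 36, |Parcel B| = 16.
|Parcel A∩Parcel B|: x∈[8,9], y∈[6,9] → 1·3 = 3.
|Parcel A ∪ Parcel B| = 52 − 3 = 49.00.

49.00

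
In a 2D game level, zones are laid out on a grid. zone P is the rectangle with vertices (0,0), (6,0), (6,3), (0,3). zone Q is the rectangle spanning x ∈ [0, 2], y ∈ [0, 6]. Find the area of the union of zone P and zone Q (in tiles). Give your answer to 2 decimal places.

24.00

By inclusion–exclusion:
Individual areas: |zone P| = 18, |zone Q| = 12.
|zone P∩zone Q|: x∈[0,2], y∈[0,3] → 2·3 = 6.
|zone P ∪ zone Q| = 30 − 6 = 24.00.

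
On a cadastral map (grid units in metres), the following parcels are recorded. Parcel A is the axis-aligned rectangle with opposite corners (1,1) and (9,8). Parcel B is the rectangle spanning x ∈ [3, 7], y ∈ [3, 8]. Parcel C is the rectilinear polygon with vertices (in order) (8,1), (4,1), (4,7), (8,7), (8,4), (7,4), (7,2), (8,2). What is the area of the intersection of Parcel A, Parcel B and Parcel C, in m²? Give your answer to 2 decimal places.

The intersection is the polygon with vertices (7,4), (7,3), (4,3), (4,7), (7,7).
By the shoelace formula its area is 12.00.

12.00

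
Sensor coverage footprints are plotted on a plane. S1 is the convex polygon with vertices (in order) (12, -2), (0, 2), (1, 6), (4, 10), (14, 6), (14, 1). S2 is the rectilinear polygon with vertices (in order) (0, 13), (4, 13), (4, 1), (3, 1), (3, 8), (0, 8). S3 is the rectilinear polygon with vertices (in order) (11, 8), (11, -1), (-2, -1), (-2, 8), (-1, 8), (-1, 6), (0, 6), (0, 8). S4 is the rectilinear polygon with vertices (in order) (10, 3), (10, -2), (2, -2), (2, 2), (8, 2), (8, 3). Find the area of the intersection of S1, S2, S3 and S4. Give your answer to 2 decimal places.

1.00

The intersection is the polygon with vertices (3,1), (3,2), (4,2), (4,1).
By the shoelace formula its area is 1.00.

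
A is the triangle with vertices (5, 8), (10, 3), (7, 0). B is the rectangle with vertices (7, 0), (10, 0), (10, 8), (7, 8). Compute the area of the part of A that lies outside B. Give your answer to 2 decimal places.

6.00

|A| = 15, |A∩B| = 9.
|A ∖ B| = |A| − |A∩B| = 15 − 9 = 6.00.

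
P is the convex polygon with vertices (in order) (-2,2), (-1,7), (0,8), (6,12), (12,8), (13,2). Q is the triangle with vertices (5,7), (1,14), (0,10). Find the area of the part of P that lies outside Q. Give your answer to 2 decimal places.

103.47

|P| = 107, |P∩Q| = 3.5272.
|P ∖ Q| = |P| − |P∩Q| = 107 − 3.5272 = 103.47.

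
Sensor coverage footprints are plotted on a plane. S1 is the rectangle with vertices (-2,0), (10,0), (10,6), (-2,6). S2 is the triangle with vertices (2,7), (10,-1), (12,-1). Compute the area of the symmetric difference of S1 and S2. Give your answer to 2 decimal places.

|S1| = 72, |S2| = 8, |S1∩S2| = 5.775.
|S1 △ S2| = |S1| + |S2| − 2·|S1∩S2| = 72 + 8 − 11.55 = 68.45.

68.45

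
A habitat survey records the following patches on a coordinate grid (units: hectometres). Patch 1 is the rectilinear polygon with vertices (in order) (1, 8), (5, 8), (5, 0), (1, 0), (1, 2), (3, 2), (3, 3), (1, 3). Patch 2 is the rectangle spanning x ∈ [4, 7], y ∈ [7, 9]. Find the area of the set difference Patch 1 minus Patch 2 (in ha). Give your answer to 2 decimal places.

29.00

|Patch 1| = 30, |Patch 1∩Patch 2| = 1.
|Patch 1 ∖ Patch 2| = |Patch 1| − |Patch 1∩Patch 2| = 30 − 1 = 29.00.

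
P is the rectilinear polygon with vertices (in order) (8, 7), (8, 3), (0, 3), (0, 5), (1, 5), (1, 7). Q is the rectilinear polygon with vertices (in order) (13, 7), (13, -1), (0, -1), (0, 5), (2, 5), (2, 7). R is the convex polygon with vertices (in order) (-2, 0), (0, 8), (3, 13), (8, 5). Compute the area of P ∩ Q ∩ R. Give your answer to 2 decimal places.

The intersection is the polygon with vertices (0,3), (0,5), (1,5), (2,5), (2,7), (6.75,7), (8,5), (4,3).
By the shoelace formula its area is 22.75.

22.75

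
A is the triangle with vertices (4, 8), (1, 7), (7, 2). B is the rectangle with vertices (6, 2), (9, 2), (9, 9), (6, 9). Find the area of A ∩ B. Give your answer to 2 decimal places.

0.58

The intersection is the polygon with vertices (6,2.833), (6,4), (7,2).
By the shoelace formula its area is 0.58.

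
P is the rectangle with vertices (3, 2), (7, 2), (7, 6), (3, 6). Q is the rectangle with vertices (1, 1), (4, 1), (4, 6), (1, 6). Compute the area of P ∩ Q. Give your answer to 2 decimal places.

|P∩Q|: x∈[3,4], y∈[2,6] → 1·4 = 4.

4.00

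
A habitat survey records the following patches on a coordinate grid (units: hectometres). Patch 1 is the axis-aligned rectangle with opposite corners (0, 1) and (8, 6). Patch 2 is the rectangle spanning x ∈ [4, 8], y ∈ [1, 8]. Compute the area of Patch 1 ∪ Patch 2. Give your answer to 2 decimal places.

By inclusion–exclusion:
Individual areas: |Patch 1| = 40, |Patch 2| = 28.
|Patch 1∩Patch 2|: x∈[4,8], y∈[1,6] → 4·5 = 20.
|Patch 1 ∪ Patch 2| = 68 − 20 = 48.00.

48.00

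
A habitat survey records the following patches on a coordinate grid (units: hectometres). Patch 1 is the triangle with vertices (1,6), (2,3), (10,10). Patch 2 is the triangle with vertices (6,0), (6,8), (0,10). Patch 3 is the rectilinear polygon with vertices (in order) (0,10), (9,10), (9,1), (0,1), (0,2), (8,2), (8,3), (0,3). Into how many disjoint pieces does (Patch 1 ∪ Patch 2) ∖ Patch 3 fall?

3

(Patch 1 ∪ Patch 2) ∖ Patch 3 splits into 3 disjoint pieces (area 0.2153, area 1.5, area 0.3).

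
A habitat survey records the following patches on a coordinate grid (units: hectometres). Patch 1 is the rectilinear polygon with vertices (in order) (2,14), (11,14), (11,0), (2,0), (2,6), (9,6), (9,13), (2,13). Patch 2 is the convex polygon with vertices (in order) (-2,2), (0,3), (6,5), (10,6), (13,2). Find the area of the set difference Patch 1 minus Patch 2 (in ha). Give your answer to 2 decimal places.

50.33

|Patch 1| = 77, |Patch 1∩Patch 2| = 26.6667.
|Patch 1 ∖ Patch 2| = |Patch 1| − |Patch 1∩Patch 2| = 77 − 26.6667 = 50.33.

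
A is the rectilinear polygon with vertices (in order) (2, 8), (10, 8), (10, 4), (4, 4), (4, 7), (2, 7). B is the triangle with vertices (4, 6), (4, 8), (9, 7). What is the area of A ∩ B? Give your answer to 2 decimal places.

The intersection is the polygon with vertices (4,7), (4,8), (9,7), (4,6).
By the shoelace formula its area is 5.00.

5.00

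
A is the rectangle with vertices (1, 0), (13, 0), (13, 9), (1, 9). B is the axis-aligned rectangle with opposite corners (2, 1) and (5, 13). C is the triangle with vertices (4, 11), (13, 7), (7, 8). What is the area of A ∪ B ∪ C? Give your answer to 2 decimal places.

122.22

By inclusion–exclusion:
Individual areas: |A| = 108, |B| = 36, |C| = 7.5.
|A∩B|: x∈[2,5], y∈[1,9] → 3·8 = 24.
|A∩C| = 5.
|B∩C| = 0.2778.
|A∩B∩C| = 0.
|A ∪ B ∪ C| = 151.5 − 29.2778 + 0 = 122.22.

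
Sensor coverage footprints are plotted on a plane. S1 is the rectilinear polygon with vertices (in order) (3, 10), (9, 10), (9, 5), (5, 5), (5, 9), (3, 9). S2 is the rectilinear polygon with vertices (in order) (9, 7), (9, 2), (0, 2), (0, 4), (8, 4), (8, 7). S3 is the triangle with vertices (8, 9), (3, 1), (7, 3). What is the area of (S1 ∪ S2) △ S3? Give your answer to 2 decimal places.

|S1 ∪ S2| = 41.
|(S1 ∪ S2) ∩ S3| = 8.25.
|(S1 ∪ S2) △ S3| = 41 + 11 − 16.5 = 35.50.

35.50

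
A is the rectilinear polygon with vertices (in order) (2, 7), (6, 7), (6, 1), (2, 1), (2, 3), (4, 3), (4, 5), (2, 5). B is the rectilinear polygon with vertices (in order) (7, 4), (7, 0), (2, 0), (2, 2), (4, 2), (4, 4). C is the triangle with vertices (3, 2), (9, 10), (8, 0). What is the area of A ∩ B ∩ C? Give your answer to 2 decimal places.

5.58

The intersection is the polygon with vertices (5.5,1), (3,2), (4,2), (4,3), (4,3.333), (4.5,4), (6,4), (6,1).
By the shoelace formula its area is 5.58.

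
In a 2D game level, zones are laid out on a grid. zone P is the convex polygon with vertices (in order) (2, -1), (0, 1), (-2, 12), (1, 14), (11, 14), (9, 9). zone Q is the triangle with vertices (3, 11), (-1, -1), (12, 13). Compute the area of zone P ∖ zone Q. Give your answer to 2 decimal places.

67.72

|zone P| = 115, |zone P∩zone Q| = 47.2771.
|zone P ∖ zone Q| = |zone P| − |zone P∩zone Q| = 115 − 47.2771 = 67.72.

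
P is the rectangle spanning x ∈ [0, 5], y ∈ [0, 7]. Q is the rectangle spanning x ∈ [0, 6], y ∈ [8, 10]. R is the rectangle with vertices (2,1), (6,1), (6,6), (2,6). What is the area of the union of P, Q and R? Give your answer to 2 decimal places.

By inclusion–exclusion:
Individual areas: |P| = 35, |Q| = 12, |R| = 20.
|P∩Q| = 0 (no overlap).
|P∩R|: x∈[2,5], y∈[1,6] → 3·5 = 15.
|Q∩R| = 0 (no overlap).
|P∩Q∩R| = 0.
|P ∪ Q ∪ R| = 67 − 15 + 0 = 52.00.

52.00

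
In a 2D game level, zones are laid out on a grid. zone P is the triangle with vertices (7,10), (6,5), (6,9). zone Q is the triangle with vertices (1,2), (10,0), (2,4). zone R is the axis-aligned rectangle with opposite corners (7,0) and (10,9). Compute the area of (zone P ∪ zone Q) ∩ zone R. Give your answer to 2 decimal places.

The region (zone P ∪ zone Q) ∩ zone R is the polygon with vertices (7,0.667), (7,1.5), (10,0).
By the shoelace formula its area is 1.25.

1.25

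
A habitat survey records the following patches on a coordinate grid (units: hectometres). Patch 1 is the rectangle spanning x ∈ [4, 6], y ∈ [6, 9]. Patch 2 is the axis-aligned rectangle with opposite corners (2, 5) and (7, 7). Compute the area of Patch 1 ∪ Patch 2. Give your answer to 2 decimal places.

By inclusion–exclusion:
Individual areas: |Patch 1| = 6, |Patch 2| = 10.
|Patch 1∩Patch 2|: x∈[4,6], y∈[6,7] → 2·1 = 2.
|Patch 1 ∪ Patch 2| = 16 − 2 = 14.00.

14.00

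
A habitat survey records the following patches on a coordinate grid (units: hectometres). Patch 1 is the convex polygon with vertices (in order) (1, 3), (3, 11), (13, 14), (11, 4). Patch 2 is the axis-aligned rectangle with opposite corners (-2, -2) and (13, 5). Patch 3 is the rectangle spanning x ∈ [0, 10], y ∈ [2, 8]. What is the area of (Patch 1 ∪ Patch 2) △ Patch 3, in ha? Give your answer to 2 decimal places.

127.65

|Patch 1 ∪ Patch 2| = 176.4.
|(Patch 1 ∪ Patch 2) ∩ Patch 3| = 54.375.
|(Patch 1 ∪ Patch 2) △ Patch 3| = 176.4 + 60 − 108.75 = 127.65.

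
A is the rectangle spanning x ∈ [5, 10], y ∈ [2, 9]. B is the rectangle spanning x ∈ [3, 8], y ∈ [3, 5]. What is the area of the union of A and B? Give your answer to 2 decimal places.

39.00

By inclusion–exclusion:
Individual areas: |A| = 35, |B| = 10.
|A∩B|: x∈[5,8], y∈[3,5] → 3·2 = 6.
|A ∪ B| = 45 − 6 = 39.00.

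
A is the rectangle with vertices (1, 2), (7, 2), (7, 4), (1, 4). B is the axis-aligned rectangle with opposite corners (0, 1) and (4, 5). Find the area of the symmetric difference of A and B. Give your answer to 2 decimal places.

16.00

|A∩B|: x∈[1,4], y∈[2,4] → 3·2 = 6.
|A △ B| = |A| + |B| − 2·|A∩B| = 12 + 16 − 12 = 16.00.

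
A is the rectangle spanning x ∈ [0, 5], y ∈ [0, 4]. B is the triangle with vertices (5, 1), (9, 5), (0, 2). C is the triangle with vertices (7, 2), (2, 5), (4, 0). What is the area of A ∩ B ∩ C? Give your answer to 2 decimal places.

3.93

The intersection is the polygon with vertices (3.478,1.304), (2.824,2.941), (4.5,3.5), (5,3.2), (5,1).
By the shoelace formula its area is 3.93.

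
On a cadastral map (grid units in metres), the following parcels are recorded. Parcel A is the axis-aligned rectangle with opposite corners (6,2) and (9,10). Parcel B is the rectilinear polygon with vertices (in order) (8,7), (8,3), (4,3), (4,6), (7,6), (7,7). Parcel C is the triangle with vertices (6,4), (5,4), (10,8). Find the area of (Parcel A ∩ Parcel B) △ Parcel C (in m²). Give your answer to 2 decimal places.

6.60

|Parcel A ∩ Parcel B| = 7.
|(Parcel A ∩ Parcel B) ∩ Parcel C| = 1.2.
|(Parcel A ∩ Parcel B) △ Parcel C| = 7 + 2 − 2.4 = 6.60.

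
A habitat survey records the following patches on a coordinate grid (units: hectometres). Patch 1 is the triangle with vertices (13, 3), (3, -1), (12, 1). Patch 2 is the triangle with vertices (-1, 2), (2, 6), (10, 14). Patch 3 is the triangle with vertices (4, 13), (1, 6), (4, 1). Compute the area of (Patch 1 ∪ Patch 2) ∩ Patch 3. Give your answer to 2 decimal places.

1.58

The region (Patch 1 ∪ Patch 2) ∩ Patch 3 is the polygon with vertices (4,8), (4,7.455), (1.659,4.901), (1.444,5.259), (2,6).
By the shoelace formula its area is 1.58.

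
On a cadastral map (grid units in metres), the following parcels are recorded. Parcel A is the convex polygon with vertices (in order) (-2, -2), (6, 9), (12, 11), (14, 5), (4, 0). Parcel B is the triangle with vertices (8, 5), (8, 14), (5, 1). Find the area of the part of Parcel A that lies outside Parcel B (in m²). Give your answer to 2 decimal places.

73.85

|Parcel A| = 85, |Parcel A∩Parcel B| = 11.1528.
|Parcel A ∖ Parcel B| = |Parcel A| − |Parcel A∩Parcel B| = 85 − 11.1528 = 73.85.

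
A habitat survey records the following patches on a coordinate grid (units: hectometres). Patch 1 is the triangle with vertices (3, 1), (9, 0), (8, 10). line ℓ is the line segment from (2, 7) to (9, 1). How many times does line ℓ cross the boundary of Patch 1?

The segment meets the boundary at (8.891,1.094), (4.935,4.484).

2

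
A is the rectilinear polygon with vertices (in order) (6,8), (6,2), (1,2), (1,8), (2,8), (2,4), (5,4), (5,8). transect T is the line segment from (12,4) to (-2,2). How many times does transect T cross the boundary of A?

2

The segment meets the boundary at (1,2.429), (6,3.143).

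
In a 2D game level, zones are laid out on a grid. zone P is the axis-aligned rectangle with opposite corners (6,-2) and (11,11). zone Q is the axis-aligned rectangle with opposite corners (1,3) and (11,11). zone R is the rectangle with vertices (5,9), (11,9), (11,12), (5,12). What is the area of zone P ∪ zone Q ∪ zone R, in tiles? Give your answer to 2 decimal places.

By inclusion–exclusion:
Individual areas: |zone P| = 65, |zone Q| = 80, |zone R| = 18.
|zone P∩zone Q|: x∈[6,11], y∈[3,11] → 5·8 = 40.
|zone P∩zone R|: x∈[6,11], y∈[9,11] → 5·2 = 10.
|zone Q∩zone R|: x∈[5,11], y∈[9,11] → 6·2 = 12.
|zone P∩zone Q∩zone R| = 10.
|zone P ∪ zone Q ∪ zone R| = 163 − 62 + 10 = 111.00.

111.00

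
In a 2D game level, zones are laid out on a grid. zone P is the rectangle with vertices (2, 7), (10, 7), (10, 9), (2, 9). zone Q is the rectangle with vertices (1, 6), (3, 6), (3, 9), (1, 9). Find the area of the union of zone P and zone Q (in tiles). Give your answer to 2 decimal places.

20.00

By inclusion–exclusion:
Individual areas: |zone P| = 16, |zone Q| = 6.
|zone P∩zone Q|: x∈[2,3], y∈[7,9] → 1·2 = 2.
|zone P ∪ zone Q| = 22 − 2 = 20.00.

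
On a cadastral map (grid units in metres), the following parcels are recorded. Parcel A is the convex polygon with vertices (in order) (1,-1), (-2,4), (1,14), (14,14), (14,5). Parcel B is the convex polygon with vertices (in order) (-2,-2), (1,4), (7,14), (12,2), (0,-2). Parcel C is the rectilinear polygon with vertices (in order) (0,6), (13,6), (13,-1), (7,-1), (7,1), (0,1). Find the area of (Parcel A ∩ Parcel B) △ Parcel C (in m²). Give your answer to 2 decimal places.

|Parcel A ∩ Parcel B| = 81.2397.
|(Parcel A ∩ Parcel B) ∩ Parcel C| = 42.964.
|(Parcel A ∩ Parcel B) △ Parcel C| = 81.2397 + 77 − 85.928 = 72.31.

72.31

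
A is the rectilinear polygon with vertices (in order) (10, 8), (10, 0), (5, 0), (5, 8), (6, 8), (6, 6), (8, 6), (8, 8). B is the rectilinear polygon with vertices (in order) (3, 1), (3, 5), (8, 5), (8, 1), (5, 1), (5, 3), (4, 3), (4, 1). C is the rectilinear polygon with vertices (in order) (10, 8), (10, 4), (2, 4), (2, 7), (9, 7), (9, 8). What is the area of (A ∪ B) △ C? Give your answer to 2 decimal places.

35.00

|A ∪ B| = 42.
|(A ∪ B) ∩ C| = 16.
|(A ∪ B) △ C| = 42 + 25 − 32 = 35.00.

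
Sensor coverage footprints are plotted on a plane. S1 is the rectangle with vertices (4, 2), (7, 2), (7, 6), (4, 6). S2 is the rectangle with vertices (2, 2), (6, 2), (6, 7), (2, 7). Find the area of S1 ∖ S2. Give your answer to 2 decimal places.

4.00

|S1∩S2|: x∈[4,6], y∈[2,6] → 2·4 = 8.
|S1| = 12.
|S1 ∖ S2| = |S1| − |S1∩S2| = 12 − 8 = 4.00.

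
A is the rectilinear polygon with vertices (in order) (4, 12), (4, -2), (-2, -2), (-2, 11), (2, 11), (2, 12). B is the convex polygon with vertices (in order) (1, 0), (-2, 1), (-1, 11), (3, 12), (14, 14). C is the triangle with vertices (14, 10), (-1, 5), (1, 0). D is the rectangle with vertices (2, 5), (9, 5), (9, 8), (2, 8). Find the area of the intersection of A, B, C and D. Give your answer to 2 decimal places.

2.67

The intersection is the polygon with vertices (4,6.667), (4,5), (2,5), (2,6).
By the shoelace formula its area is 2.67.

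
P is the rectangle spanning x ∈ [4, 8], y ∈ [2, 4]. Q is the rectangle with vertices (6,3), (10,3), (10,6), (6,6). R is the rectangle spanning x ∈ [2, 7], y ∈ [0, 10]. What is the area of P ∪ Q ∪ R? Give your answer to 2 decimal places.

60.00

By inclusion–exclusion:
Individual areas: |P| = 8, |Q| = 12, |R| = 50.
|P∩Q|: x∈[6,8], y∈[3,4] → 2·1 = 2.
|P∩R|: x∈[4,7], y∈[2,4] → 3·2 = 6.
|Q∩R|: x∈[6,7], y∈[3,6] → 1·3 = 3.
|P∩Q∩R| = 1.
|P ∪ Q ∪ R| = 70 − 11 + 1 = 60.00.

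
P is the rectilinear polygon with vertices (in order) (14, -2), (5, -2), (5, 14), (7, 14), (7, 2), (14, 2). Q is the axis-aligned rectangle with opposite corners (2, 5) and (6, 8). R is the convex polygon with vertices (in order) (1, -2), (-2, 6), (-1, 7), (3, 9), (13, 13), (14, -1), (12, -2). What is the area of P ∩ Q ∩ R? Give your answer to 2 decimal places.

The intersection is the polygon with vertices (6,8), (6,5), (5,5), (5,8).
By the shoelace formula its area is 3.00.

3.00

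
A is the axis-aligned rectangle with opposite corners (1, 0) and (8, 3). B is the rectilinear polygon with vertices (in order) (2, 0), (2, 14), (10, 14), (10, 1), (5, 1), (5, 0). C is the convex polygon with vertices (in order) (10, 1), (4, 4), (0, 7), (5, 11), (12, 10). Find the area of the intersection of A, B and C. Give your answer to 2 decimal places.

1.00

The intersection is the polygon with vertices (8,2), (6,3), (8,3).
By the shoelace formula its area is 1.00.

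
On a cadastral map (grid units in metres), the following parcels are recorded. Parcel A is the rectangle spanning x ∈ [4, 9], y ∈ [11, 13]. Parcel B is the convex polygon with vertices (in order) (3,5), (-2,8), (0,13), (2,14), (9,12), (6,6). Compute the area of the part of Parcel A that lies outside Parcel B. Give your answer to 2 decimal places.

|Parcel A| = 10, |Parcel A∩Parcel B| = 8.
|Parcel A ∖ Parcel B| = |Parcel A| − |Parcel A∩Parcel B| = 10 − 8 = 2.00.

2.00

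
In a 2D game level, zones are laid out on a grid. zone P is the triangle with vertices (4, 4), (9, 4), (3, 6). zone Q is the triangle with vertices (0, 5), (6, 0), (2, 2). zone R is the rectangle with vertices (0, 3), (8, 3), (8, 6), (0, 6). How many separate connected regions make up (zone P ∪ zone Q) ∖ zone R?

(zone P ∪ zone Q) ∖ zone R splits into 2 disjoint pieces (area 0.1667, area 2.9333).

2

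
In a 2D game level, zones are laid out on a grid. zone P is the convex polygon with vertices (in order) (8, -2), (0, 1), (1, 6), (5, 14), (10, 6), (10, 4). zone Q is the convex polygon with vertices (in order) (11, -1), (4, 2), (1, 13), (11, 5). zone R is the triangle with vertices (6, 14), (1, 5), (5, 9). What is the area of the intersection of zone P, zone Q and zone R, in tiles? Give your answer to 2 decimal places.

4.34

The intersection is the polygon with vertices (5.138,9.69), (5,9), (2.714,6.714), (2.463,7.634), (4.077,10.539).
By the shoelace formula its area is 4.34.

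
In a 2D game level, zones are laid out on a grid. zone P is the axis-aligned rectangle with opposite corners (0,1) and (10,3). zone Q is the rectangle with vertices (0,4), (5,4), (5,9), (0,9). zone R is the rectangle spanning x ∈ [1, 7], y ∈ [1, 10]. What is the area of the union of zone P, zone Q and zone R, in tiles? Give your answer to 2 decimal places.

By inclusion–exclusion:
Individual areas: |zone P| = 20, |zone Q| = 25, |zone R| = 54.
|zone P∩zone Q| = 0 (no overlap).
|zone P∩zone R|: x∈[1,7], y∈[1,3] → 6·2 = 12.
|zone Q∩zone R|: x∈[1,5], y∈[4,9] → 4·5 = 20.
|zone P∩zone Q∩zone R| = 0.
|zone P ∪ zone Q ∪ zone R| = 99 − 32 + 0 = 67.00.

67.00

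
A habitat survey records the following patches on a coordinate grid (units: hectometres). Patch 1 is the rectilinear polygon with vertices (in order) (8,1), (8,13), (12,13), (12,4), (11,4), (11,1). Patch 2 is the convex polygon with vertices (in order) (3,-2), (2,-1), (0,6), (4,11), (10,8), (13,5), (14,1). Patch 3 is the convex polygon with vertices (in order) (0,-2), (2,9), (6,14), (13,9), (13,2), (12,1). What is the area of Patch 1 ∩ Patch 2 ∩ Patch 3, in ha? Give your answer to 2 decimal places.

24.00

The intersection is the polygon with vertices (10,8), (12,6), (12,4), (11,4), (11,1), (8,1), (8,9).
By the shoelace formula its area is 24.00.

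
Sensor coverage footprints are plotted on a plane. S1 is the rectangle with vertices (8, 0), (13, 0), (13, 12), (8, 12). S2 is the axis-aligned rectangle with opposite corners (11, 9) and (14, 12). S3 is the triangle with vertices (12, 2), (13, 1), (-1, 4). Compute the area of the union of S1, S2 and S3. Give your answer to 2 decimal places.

By inclusion–exclusion:
Individual areas: |S1| = 60, |S2| = 9, |S3| = 5.5.
|S1∩S2|: x∈[11,13], y∈[9,12] → 2·3 = 6.
|S1∩S3| = 3.0522.
|S2∩S3| = 0.
|S1∩S2∩S3| = 0.
|S1 ∪ S2 ∪ S3| = 74.5 − 9.0522 + 0 = 65.45.

65.45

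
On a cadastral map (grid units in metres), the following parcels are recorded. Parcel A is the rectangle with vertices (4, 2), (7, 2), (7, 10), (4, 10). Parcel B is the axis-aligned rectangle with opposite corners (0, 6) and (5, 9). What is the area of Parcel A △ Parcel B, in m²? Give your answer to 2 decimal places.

33.00

|Parcel A∩Parcel B|: x∈[4,5], y∈[6,9] → 1·3 = 3.
|Parcel A △ Parcel B| = |Parcel A| + |Parcel B| − 2·|Parcel A∩Parcel B| = 24 + 15 − 6 = 33.00.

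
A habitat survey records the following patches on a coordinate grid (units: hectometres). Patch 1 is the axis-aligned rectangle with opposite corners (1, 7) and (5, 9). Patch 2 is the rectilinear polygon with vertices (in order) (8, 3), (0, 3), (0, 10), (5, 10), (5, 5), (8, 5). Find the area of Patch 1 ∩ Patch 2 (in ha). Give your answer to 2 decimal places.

The intersection is the polygon with vertices (5,7), (1,7), (1,9), (5,9).
By the shoelace formula its area is 8.00.

8.00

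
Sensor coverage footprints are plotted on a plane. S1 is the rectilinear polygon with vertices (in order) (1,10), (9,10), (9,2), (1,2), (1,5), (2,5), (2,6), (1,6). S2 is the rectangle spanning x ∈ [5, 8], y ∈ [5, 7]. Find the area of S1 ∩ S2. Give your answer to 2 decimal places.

The intersection is the polygon with vertices (5,5), (5,7), (8,7), (8,5).
By the shoelace formula its area is 6.00.

6.00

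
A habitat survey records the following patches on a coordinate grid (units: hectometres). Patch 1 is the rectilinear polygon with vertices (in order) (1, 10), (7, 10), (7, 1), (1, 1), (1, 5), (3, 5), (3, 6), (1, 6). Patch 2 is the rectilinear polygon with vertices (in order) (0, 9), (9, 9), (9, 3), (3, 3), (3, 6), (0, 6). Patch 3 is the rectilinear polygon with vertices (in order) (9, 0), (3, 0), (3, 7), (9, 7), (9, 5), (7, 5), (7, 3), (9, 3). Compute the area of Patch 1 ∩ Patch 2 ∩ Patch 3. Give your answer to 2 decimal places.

The intersection is the polygon with vertices (3,3), (3,5), (3,6), (3,7), (7,7), (7,5), (7,3).
By the shoelace formula its area is 16.00.

16.00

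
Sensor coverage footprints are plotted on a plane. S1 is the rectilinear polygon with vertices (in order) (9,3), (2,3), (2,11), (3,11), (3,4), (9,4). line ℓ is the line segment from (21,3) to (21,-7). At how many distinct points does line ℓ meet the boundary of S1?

The segment lies entirely outside S1 and never meets its boundary.

0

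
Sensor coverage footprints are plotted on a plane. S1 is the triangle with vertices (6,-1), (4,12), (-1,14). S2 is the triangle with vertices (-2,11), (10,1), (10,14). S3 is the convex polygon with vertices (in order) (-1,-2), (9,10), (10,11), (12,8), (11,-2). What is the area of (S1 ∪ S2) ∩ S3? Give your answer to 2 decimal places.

The region (S1 ∪ S2) ∩ S3 is the polygon with vertices (3.786,3.744), (9,10), (10,11), (10,1), (5.059,5.118), (6,-1).
By the shoelace formula its area is 30.11.

30.11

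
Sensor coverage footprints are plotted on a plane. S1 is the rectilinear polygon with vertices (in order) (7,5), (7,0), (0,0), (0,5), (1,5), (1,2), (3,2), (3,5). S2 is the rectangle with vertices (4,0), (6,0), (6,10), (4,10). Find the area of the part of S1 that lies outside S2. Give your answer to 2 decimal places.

|S1| = 29, |S1∩S2| = 10.
|S1 ∖ S2| = |S1| − |S1∩S2| = 29 − 10 = 19.00.

19.00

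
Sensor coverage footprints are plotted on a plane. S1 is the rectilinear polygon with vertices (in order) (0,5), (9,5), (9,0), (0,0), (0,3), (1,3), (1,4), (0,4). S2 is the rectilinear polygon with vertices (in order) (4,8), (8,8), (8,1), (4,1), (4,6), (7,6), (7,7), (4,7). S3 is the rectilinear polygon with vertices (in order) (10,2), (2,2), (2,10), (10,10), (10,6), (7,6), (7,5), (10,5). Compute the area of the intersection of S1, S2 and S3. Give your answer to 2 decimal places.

12.00

The intersection is the polygon with vertices (8,2), (4,2), (4,5), (7,5), (8,5).
By the shoelace formula its area is 12.00.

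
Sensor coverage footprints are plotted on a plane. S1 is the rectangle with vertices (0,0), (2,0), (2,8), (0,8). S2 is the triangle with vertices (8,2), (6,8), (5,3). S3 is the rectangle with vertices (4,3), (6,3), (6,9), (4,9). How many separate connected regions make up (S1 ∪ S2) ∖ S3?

(S1 ∪ S2) ∖ S3 splits into 2 disjoint pieces (area 16, area 5.5).

2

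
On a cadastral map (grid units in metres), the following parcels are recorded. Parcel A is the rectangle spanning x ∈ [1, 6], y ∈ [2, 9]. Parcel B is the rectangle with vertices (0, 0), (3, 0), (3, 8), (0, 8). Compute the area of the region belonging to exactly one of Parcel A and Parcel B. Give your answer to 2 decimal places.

35.00

|Parcel A∩Parcel B|: x∈[1,3], y∈[2,8] → 2·6 = 12.
|Parcel A △ Parcel B| = |Parcel A| + |Parcel B| − 2·|Parcel A∩Parcel B| = 35 + 24 − 24 = 35.00.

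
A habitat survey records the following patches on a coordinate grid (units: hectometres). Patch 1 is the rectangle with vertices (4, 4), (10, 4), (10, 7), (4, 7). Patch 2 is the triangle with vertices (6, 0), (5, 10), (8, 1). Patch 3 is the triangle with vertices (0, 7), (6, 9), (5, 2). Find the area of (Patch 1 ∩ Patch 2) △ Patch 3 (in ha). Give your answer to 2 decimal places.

22.44

|Patch 1 ∩ Patch 2| = 3.15.
|(Patch 1 ∩ Patch 2) ∩ Patch 3| = 0.3534.
|(Patch 1 ∩ Patch 2) △ Patch 3| = 3.15 + 20 − 0.7067 = 22.44.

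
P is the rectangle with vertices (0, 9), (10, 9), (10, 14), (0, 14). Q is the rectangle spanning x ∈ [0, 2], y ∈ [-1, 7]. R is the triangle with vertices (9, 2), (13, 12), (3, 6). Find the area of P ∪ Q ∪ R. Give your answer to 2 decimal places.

By inclusion–exclusion:
Individual areas: |P| = 50, |Q| = 16, |R| = 38.
|P∩Q| = 0 (no overlap).
|P∩R| = 1.2.
|Q∩R| = 0.
|P∩Q∩R| = 0.
|P ∪ Q ∪ R| = 104 − 1.2 + 0 = 102.80.

102.80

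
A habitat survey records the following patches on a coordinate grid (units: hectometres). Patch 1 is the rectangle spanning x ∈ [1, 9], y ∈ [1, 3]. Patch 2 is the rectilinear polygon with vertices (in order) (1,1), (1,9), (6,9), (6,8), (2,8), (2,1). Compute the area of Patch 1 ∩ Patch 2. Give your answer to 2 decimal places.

The intersection is the polygon with vertices (2,3), (2,1), (1,1), (1,3).
By the shoelace formula its area is 2.00.

2.00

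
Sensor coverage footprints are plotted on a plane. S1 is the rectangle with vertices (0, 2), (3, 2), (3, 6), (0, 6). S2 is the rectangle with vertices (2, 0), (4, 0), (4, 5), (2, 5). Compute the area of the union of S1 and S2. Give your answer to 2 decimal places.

19.00

By inclusion–exclusion:
Individual areas: |S1| = 12, |S2| = 10.
|S1∩S2|: x∈[2,3], y∈[2,5] → 1·3 = 3.
|S1 ∪ S2| = 22 − 3 = 19.00.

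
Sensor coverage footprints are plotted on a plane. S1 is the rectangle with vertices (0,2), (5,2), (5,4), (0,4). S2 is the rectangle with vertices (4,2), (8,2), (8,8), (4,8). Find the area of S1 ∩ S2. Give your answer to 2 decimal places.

2.00

|S1∩S2|: x∈[4,5], y∈[2,4] → 1·2 = 2.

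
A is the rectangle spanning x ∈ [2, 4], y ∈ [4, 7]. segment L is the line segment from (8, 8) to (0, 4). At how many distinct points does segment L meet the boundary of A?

The segment meets the boundary at (2,5), (4,6).

2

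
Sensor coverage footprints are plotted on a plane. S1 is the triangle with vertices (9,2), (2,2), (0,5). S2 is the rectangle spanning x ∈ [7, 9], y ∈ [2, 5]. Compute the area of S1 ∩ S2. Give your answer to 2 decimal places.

0.67

The intersection is the polygon with vertices (7,2), (7,2.667), (9,2).
By the shoelace formula its area is 0.67.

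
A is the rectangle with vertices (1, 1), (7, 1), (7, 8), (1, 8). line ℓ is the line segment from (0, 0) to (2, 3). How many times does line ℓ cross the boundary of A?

1

The segment meets the boundary at (1,1.5).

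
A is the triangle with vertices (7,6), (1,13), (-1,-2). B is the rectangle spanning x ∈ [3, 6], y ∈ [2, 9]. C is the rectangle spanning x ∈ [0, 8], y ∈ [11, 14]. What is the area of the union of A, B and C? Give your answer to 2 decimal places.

79.96

By inclusion–exclusion:
Individual areas: |A| = 52, |B| = 21, |C| = 24.
|A∩B| = 15.0595.
|A∩C| = 1.981.
|B∩C| = 0 (no overlap).
|A∩B∩C| = 0.
|A ∪ B ∪ C| = 97 − 17.0405 + 0 = 79.96.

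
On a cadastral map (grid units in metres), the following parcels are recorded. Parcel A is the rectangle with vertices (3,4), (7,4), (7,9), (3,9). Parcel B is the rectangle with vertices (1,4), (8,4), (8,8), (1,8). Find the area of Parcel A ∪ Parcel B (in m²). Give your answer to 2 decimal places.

By inclusion–exclusion:
Individual areas: |Parcel A| = 20, |Parcel B| = 28.
|Parcel A∩Parcel B|: x∈[3,7], y∈[4,8] → 4·4 = 16.
|Parcel A ∪ Parcel B| = 48 − 16 = 32.00.

32.00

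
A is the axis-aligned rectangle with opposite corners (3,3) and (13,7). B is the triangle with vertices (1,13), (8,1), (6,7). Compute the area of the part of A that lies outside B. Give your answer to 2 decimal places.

|A| = 40, |A∩B| = 4.
|A ∖ B| = |A| − |A∩B| = 40 − 4 = 36.00.

36.00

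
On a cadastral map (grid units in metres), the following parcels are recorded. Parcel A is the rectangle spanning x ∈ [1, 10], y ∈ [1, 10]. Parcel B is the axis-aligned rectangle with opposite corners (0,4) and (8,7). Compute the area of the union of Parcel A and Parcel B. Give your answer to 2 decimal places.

84.00

By inclusion–exclusion:
Individual areas: |Parcel A| = 81, |Parcel B| = 24.
|Parcel A∩Parcel B|: x∈[1,8], y∈[4,7] → 7·3 = 21.
|Parcel A ∪ Parcel B| = 105 − 21 = 84.00.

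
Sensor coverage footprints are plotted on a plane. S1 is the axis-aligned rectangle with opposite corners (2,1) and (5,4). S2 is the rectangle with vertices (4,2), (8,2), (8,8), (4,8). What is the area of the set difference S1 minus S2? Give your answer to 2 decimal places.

|S1∩S2|: x∈[4,5], y∈[2,4] → 1·2 = 2.
|S1| = 9.
|S1 ∖ S2| = |S1| − |S1∩S2| = 9 − 2 = 7.00.

7.00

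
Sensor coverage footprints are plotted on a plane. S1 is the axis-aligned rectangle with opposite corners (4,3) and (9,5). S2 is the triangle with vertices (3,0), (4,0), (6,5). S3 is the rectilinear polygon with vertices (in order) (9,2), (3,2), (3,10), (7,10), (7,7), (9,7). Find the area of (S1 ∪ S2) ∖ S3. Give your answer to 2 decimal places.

|S1 ∪ S2| = 12.1.
|(S1 ∪ S2) ∩ S3| = 10.5.
|(S1 ∪ S2) ∖ S3| = 12.1 − 10.5 = 1.60.

1.60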